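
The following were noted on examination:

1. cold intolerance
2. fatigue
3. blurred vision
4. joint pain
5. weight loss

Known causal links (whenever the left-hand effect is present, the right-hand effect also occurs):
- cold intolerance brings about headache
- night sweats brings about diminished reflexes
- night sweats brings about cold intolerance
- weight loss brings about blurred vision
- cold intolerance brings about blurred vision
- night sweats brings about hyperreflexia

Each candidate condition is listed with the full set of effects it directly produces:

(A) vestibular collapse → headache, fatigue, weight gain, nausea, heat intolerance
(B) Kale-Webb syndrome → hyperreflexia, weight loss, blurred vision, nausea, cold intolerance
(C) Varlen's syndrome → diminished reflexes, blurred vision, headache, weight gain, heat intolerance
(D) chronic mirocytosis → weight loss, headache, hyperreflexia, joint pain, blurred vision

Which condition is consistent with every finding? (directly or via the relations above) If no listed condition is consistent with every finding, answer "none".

none

For each candidate, compare predicted effects to what was observed:
(A) vestibular collapse — cold intolerance ✗; fatigue ✓; blurred vision ✗; joint pain ✗; weight loss ✗
(B) Kale-Webb syndrome — cold intolerance ✓; fatigue ✗; blurred vision ✓; joint pain ✗; weight loss ✓
(C) Varlen's syndrome — cold intolerance ✗; fatigue ✗; blurred vision ✓; joint pain ✗; weight loss ✗
(D) chronic mirocytosis — cold intolerance ✗; fatigue ✗; blurred vision ✓; joint pain ✓; weight loss ✓
No candidate is consistent with all observations.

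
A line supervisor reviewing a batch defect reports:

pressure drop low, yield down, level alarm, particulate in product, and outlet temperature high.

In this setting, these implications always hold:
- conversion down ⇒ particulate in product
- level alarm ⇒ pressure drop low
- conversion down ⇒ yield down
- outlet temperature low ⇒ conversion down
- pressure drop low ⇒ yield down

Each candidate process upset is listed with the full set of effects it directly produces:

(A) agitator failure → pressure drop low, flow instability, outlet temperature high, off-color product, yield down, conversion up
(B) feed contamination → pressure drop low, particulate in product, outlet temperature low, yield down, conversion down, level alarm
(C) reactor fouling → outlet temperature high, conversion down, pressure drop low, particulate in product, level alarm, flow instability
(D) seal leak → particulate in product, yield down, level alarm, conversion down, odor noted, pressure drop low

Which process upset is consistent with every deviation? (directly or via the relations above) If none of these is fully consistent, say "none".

For each candidate, compare predicted effects to what was observed:
(A) agitator failure — pressure drop low ✓; yield down ✓; level alarm ✗; particulate in product ✗; outlet temperature high ✓
(B) feed contamination — fails on outlet temperature high (predicts outlet temperature low, not outlet temperature high)
(C) reactor fouling — pressure drop low ✓; yield down ✓ (via conversion down → yield down); level alarm ✓; particulate in product ✓; outlet temperature high ✓
(D) seal leak — does not account for outlet temperature high
Only (C) is consistent with every observation.

C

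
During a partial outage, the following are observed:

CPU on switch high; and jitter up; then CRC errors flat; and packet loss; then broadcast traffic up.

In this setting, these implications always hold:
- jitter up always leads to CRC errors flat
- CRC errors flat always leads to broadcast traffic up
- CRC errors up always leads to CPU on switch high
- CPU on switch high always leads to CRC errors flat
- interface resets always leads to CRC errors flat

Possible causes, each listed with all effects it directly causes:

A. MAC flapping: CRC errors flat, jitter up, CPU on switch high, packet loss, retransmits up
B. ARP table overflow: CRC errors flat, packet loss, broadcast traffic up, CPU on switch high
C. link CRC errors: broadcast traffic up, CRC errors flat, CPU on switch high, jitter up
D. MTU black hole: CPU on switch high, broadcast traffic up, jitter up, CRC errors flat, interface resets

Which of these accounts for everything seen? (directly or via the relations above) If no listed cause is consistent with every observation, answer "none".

Per-candidate check:
(A) MAC flapping — accounts for every observation (broadcast traffic up via CRC errors flat → broadcast traffic up)
(B) ARP table overflow — does not account for jitter up
(C) link CRC errors — CPU on switch high yes; jitter up yes; CRC errors flat yes; packet loss NO; broadcast traffic up yes
(D) MTU black hole — CPU on switch high yes; jitter up yes; CRC errors flat yes; packet loss NO; broadcast traffic up yes
(A) is the only candidate with no mismatches.

A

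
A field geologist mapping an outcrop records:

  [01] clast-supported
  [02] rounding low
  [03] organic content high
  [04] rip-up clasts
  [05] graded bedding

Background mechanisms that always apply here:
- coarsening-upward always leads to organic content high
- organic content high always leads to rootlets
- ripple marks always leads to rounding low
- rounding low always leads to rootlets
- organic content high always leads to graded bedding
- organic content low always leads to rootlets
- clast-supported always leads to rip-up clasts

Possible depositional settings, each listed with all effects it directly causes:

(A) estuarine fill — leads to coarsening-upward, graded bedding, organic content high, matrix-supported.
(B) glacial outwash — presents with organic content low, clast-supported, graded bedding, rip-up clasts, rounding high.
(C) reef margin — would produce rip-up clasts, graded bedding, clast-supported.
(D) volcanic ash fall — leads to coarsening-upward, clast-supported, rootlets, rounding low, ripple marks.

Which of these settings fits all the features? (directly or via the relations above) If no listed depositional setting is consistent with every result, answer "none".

Checking each candidate against the observations:
(A) estuarine fill — clast-supported NO; rounding low NO; organic content high yes; rip-up clasts NO; graded bedding yes
(B) glacial outwash — fails on rounding low, organic content high (predicts rounding high, not rounding low; predicts organic content low, not organic content high)
(C) reef margin — clast-supported yes; rounding low NO; organic content high NO; rip-up clasts yes; graded bedding yes
(D) volcanic ash fall — clast-supported yes; rounding low yes; organic content high yes (through coarsening-upward → organic content high); rip-up clasts yes (through clast-supported → rip-up clasts); graded bedding yes (through coarsening-upward → organic content high → graded bedding)
(D) is the only candidate with no mismatches.

D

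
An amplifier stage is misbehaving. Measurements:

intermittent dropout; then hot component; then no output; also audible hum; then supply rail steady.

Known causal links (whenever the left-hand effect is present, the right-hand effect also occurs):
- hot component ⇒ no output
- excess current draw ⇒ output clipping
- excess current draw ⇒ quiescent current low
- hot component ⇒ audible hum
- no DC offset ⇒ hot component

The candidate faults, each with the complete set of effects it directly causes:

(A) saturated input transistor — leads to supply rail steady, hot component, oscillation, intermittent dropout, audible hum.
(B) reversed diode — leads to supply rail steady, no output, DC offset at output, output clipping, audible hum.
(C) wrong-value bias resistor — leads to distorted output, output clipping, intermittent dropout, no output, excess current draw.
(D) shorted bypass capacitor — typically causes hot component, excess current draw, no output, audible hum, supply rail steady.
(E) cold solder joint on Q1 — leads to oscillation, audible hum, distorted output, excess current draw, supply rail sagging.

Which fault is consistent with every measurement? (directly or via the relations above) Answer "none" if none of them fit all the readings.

A

Per-candidate check:
(A) saturated input transistor — accounts for every observation (no output via hot component → no output)
(B) reversed diode — does not account for intermittent dropout, hot component
(C) wrong-value bias resistor — does not account for hot component, audible hum, supply rail steady
(D) shorted bypass capacitor — does not account for intermittent dropout
(E) cold solder joint on Q1 — intermittent dropout NO; hot component NO; no output NO; audible hum yes; supply rail steady NO
Only (A) is consistent with every observation.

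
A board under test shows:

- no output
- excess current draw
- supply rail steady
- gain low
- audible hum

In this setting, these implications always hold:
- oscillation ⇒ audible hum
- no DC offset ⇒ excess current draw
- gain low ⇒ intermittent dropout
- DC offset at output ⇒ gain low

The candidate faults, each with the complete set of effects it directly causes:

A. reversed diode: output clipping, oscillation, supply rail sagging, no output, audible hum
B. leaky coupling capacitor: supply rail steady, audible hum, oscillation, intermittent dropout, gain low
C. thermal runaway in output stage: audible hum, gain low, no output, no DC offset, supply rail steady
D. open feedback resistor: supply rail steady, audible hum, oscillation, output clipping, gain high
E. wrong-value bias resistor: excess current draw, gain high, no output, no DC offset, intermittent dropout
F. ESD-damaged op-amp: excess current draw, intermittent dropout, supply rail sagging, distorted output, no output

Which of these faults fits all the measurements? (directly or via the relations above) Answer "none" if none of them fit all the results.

C

Per-candidate check:
(A) reversed diode — fails on excess current draw, supply rail steady, gain low (predicts supply rail sagging, not supply rail steady)
(B) leaky coupling capacitor — does not account for no output, excess current draw
(C) thermal runaway in output stage — no output yes; excess current draw yes (through no DC offset → excess current draw); supply rail steady yes; gain low yes; audible hum yes
(D) open feedback resistor — fails on no output, excess current draw, gain low (predicts gain high, not gain low)
(E) wrong-value bias resistor — fails on supply rail steady, gain low, audible hum (predicts gain high, not gain low)
(F) ESD-damaged op-amp — no output yes; excess current draw yes; supply rail steady NO; gain low NO; audible hum NO
(C) alone accounts for all the evidence.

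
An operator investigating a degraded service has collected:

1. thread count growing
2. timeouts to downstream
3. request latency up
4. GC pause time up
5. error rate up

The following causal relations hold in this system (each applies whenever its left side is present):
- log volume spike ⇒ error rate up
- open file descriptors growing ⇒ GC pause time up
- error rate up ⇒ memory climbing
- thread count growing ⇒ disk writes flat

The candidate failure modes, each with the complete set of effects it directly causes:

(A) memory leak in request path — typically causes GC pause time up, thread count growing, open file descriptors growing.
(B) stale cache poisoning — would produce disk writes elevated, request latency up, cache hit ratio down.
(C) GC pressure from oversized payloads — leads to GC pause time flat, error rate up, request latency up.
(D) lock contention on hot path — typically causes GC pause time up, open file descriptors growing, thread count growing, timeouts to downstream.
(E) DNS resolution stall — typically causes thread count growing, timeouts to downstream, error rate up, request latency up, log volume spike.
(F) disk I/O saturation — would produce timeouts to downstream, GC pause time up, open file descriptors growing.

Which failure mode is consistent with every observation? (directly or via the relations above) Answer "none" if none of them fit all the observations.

Testing each hypothesis:
(A) memory leak in request path — thread count growing match; timeouts to downstream miss; request latency up miss; GC pause time up match; error rate up miss
(B) stale cache poisoning — does not account for thread count growing, timeouts to downstream, GC pause time up, error rate up
(C) GC pressure from oversized payloads — fails on thread count growing, timeouts to downstream, GC pause time up (predicts GC pause time flat, not GC pause time up)
(D) lock contention on hot path — does not account for request latency up, error rate up
(E) DNS resolution stall — thread count growing match; timeouts to downstream match; request latency up match; GC pause time up miss; error rate up match
(F) disk I/O saturation — thread count growing miss; timeouts to downstream match; request latency up miss; GC pause time up match; error rate up miss
Every candidate fails on at least one observation.

none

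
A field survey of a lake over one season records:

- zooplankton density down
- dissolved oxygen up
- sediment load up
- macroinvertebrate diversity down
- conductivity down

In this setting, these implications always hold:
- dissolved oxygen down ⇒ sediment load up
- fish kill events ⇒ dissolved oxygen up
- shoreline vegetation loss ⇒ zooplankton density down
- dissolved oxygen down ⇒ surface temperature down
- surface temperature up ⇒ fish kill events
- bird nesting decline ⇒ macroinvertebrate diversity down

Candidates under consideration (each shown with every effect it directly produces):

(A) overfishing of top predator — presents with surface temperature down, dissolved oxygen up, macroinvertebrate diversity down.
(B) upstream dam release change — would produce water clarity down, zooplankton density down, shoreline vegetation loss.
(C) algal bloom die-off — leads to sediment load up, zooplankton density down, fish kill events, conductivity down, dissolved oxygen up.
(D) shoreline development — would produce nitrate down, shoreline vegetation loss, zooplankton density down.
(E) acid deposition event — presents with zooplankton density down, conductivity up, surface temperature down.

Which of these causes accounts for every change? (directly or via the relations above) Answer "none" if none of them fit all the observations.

Testing each hypothesis:
(A) overfishing of top predator — does not account for zooplankton density down, sediment load up, conductivity down
(B) upstream dam release change — zooplankton density down +; dissolved oxygen up -; sediment load up -; macroinvertebrate diversity down -; conductivity down -
(C) algal bloom die-off — does not account for macroinvertebrate diversity down
(D) shoreline development — zooplankton density down +; dissolved oxygen up -; sediment load up -; macroinvertebrate diversity down -; conductivity down -
(E) acid deposition event — fails on dissolved oxygen up, sediment load up, macroinvertebrate diversity down, conductivity down (predicts conductivity up, not conductivity down)
Every candidate fails on at least one observation.

none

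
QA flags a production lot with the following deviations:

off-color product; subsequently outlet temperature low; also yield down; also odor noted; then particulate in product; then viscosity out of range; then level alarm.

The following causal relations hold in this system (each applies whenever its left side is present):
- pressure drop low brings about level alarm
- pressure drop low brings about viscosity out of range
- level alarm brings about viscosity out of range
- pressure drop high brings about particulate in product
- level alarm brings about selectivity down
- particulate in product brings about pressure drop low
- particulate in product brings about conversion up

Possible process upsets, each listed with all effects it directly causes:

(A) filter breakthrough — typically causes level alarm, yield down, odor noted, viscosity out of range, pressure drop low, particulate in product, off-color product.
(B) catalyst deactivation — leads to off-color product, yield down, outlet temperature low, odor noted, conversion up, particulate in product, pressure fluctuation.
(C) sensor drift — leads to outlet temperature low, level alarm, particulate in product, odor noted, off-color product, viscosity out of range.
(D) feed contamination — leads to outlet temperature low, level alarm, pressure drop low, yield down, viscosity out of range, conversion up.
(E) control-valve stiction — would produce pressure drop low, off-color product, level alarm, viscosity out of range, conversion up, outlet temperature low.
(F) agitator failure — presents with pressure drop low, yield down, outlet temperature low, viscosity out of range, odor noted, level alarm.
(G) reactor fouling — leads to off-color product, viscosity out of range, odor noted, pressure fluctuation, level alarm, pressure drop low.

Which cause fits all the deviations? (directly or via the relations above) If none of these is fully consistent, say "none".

Checking each candidate against the observations:
(A) filter breakthrough — does not account for outlet temperature low
(B) catalyst deactivation — off-color product +; outlet temperature low +; yield down +; odor noted +; particulate in product +; viscosity out of range + (by particulate in product → pressure drop low → viscosity out of range); level alarm + (by particulate in product → pressure drop low → level alarm)
(C) sensor drift — does not account for yield down
(D) feed contamination — off-color product -; outlet temperature low +; yield down +; odor noted -; particulate in product -; viscosity out of range +; level alarm +
(E) control-valve stiction — does not account for yield down, odor noted, particulate in product
(F) agitator failure — does not account for off-color product, particulate in product
(G) reactor fouling — does not account for outlet temperature low, yield down, particulate in product
(B) alone accounts for all the evidence.

B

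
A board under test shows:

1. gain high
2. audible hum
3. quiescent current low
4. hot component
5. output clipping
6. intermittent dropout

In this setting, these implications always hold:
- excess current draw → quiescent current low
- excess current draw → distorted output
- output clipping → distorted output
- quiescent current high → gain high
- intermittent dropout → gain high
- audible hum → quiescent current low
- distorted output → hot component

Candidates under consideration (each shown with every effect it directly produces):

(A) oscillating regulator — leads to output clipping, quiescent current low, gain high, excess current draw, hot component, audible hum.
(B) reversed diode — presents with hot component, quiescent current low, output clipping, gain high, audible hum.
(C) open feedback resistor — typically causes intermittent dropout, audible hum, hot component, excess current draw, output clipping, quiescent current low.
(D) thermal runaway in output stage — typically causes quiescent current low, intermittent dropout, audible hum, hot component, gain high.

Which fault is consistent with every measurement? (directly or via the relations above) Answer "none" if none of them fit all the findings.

Testing each hypothesis:
(A) oscillating regulator — does not account for intermittent dropout
(B) reversed diode — does not account for intermittent dropout
(C) open feedback resistor — accounts for every observation (gain high through intermittent dropout → gain high)
(D) thermal runaway in output stage — gain high yes; audible hum yes; quiescent current low yes; hot component yes; output clipping NO; intermittent dropout yes
(C) alone accounts for all the evidence.

C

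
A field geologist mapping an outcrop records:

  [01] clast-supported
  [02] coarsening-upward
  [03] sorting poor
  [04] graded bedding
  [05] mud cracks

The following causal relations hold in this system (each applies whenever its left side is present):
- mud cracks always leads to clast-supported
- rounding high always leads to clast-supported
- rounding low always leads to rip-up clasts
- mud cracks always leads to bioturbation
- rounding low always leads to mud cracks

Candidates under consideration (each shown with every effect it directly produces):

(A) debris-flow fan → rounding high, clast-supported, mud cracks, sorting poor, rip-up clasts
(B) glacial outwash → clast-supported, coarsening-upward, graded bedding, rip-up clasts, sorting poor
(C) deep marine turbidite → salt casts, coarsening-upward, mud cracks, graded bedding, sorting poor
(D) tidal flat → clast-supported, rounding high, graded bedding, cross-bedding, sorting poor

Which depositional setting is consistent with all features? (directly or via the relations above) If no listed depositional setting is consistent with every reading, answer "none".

C

Testing each hypothesis:
(A) debris-flow fan — does not account for coarsening-upward, graded bedding
(B) glacial outwash — clast-supported match; coarsening-upward match; sorting poor match; graded bedding match; mud cracks miss
(C) deep marine turbidite — accounts for every observation (clast-supported via mud cracks → clast-supported)
(D) tidal flat — does not account for coarsening-upward, mud cracks
Only (C) is consistent with every observation.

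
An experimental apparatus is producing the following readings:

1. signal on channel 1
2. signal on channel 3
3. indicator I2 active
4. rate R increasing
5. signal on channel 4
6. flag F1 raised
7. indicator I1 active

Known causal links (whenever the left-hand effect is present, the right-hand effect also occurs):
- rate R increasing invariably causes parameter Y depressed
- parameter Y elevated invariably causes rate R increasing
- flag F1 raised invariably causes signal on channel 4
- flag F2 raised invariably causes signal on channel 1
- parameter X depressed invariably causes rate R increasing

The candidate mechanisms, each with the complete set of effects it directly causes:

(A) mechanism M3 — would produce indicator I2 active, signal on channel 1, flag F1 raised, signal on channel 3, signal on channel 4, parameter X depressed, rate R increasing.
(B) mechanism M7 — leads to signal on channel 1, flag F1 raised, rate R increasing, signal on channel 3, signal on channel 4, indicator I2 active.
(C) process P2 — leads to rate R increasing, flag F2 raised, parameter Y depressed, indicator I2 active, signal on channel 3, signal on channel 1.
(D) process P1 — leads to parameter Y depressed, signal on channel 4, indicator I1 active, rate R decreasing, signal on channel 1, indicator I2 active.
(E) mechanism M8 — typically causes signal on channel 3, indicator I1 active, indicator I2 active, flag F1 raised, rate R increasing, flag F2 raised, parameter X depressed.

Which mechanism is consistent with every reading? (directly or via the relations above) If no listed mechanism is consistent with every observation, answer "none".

E

Testing each hypothesis:
(A) mechanism M3 — does not account for indicator I1 active
(B) mechanism M7 — does not account for indicator I1 active
(C) process P2 — signal on channel 1 ✓; signal on channel 3 ✓; indicator I2 active ✓; rate R increasing ✓; signal on channel 4 ✗; flag F1 raised ✗; indicator I1 active ✗
(D) process P1 — fails on signal on channel 3, rate R increasing, flag F1 raised (predicts rate R decreasing, not rate R increasing)
(E) mechanism M8 — accounts for every observation (signal on channel 1 by flag F2 raised → signal on channel 1)
Only (E) is consistent with every observation.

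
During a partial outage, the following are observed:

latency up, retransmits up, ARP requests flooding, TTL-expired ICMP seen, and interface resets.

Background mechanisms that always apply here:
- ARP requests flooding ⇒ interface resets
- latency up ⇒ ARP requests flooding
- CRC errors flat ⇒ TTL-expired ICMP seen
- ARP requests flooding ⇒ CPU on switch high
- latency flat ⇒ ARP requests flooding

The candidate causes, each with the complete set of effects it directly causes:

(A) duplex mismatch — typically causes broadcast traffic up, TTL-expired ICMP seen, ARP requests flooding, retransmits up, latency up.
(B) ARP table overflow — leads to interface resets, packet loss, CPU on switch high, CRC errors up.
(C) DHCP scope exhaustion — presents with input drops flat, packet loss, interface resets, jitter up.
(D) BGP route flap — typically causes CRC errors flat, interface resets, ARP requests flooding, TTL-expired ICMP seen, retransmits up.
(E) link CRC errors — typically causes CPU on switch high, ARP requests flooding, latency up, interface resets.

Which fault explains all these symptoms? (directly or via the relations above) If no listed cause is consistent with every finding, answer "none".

A

Testing each hypothesis:
(A) duplex mismatch — latency up match; retransmits up match; ARP requests flooding match; TTL-expired ICMP seen match; interface resets match (by ARP requests flooding → interface resets)
(B) ARP table overflow — does not account for latency up, retransmits up, ARP requests flooding, TTL-expired ICMP seen
(C) DHCP scope exhaustion — does not account for latency up, retransmits up, ARP requests flooding, TTL-expired ICMP seen
(D) BGP route flap — does not account for latency up
(E) link CRC errors — does not account for retransmits up, TTL-expired ICMP seen
(A) is the only candidate with no mismatches.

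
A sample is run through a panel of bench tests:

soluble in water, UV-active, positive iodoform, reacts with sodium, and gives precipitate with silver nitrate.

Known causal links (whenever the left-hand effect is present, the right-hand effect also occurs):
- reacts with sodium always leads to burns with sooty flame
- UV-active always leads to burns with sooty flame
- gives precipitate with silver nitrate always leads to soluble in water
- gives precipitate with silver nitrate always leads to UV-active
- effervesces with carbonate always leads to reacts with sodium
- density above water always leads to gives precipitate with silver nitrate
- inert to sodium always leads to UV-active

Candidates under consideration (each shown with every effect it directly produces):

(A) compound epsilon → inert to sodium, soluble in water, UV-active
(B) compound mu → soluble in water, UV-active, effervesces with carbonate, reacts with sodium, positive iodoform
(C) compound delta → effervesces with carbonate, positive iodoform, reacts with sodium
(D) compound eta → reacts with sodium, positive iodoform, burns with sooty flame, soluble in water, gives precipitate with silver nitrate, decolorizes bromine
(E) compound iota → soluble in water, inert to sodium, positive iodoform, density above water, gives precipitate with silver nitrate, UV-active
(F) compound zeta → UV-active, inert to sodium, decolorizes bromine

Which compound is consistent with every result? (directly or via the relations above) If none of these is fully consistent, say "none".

D

Testing each hypothesis:
(A) compound epsilon — soluble in water +; UV-active +; positive iodoform -; reacts with sodium -; gives precipitate with silver nitrate -
(B) compound mu — soluble in water +; UV-active +; positive iodoform +; reacts with sodium +; gives precipitate with silver nitrate -
(C) compound delta — soluble in water -; UV-active -; positive iodoform +; reacts with sodium +; gives precipitate with silver nitrate -
(D) compound eta — soluble in water +; UV-active + (via gives precipitate with silver nitrate → UV-active); positive iodoform +; reacts with sodium +; gives precipitate with silver nitrate +
(E) compound iota — soluble in water +; UV-active +; positive iodoform +; reacts with sodium -; gives precipitate with silver nitrate +
(F) compound zeta — fails on soluble in water, positive iodoform, reacts with sodium, gives precipitate with silver nitrate (predicts inert to sodium, not reacts with sodium)
(D) is the only candidate with no mismatches.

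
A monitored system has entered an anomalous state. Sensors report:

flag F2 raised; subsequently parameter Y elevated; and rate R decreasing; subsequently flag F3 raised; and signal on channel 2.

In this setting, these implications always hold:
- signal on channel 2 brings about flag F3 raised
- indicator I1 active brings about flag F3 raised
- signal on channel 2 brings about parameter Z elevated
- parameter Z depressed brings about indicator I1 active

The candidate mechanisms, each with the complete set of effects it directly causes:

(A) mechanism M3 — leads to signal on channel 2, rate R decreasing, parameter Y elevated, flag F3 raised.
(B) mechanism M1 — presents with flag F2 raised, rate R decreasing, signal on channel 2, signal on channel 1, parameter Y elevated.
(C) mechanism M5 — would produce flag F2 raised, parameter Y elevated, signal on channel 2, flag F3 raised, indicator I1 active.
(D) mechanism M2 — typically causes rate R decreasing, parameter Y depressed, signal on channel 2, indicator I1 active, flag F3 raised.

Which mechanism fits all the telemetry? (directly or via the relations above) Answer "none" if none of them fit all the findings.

Checking each candidate against the observations:
(A) mechanism M3 — flag F2 raised miss; parameter Y elevated match; rate R decreasing match; flag F3 raised match; signal on channel 2 match
(B) mechanism M1 — accounts for every observation (flag F3 raised by signal on channel 2 → flag F3 raised)
(C) mechanism M5 — flag F2 raised match; parameter Y elevated match; rate R decreasing miss; flag F3 raised match; signal on channel 2 match
(D) mechanism M2 — fails on flag F2 raised, parameter Y elevated (predicts parameter Y depressed, not parameter Y elevated)
Only (B) is consistent with every observation.

B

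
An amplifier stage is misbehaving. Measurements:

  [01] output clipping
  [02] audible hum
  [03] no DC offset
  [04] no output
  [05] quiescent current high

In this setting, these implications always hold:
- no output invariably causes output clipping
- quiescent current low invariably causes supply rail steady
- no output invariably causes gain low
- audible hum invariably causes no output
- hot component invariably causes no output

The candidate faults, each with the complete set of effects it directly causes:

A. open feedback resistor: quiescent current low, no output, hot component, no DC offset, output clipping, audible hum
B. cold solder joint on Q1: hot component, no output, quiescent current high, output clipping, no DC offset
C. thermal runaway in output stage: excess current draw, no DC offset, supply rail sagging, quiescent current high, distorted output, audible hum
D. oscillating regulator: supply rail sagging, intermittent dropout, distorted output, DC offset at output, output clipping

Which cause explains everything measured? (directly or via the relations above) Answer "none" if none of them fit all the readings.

Per-candidate check:
(A) open feedback resistor — fails on quiescent current high (predicts quiescent current low, not quiescent current high)
(B) cold solder joint on Q1 — output clipping ✓; audible hum ✗; no DC offset ✓; no output ✓; quiescent current high ✓
(C) thermal runaway in output stage — output clipping ✓ (via audible hum → no output → output clipping); audible hum ✓; no DC offset ✓; no output ✓ (via audible hum → no output); quiescent current high ✓
(D) oscillating regulator — fails on audible hum, no DC offset, no output, quiescent current high (predicts DC offset at output, not no DC offset)
(C) alone accounts for all the evidence.

C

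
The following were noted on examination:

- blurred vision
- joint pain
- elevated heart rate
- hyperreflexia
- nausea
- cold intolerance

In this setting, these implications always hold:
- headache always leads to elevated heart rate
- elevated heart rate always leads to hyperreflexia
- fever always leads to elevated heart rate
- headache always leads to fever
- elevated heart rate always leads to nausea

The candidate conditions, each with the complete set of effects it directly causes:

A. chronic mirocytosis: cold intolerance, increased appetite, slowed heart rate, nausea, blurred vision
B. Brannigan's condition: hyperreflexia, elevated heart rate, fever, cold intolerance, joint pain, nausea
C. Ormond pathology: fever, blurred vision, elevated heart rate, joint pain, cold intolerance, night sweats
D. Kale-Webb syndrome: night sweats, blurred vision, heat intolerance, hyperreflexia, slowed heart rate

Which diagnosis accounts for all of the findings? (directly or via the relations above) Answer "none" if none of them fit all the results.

C

Per-candidate check:
(A) chronic mirocytosis — blurred vision yes; joint pain NO; elevated heart rate NO; hyperreflexia NO; nausea yes; cold intolerance yes
(B) Brannigan's condition — blurred vision NO; joint pain yes; elevated heart rate yes; hyperreflexia yes; nausea yes; cold intolerance yes
(C) Ormond pathology — accounts for every observation (hyperreflexia by elevated heart rate → hyperreflexia)
(D) Kale-Webb syndrome — blurred vision yes; joint pain NO; elevated heart rate NO; hyperreflexia yes; nausea NO; cold intolerance NO
(C) alone accounts for all the evidence.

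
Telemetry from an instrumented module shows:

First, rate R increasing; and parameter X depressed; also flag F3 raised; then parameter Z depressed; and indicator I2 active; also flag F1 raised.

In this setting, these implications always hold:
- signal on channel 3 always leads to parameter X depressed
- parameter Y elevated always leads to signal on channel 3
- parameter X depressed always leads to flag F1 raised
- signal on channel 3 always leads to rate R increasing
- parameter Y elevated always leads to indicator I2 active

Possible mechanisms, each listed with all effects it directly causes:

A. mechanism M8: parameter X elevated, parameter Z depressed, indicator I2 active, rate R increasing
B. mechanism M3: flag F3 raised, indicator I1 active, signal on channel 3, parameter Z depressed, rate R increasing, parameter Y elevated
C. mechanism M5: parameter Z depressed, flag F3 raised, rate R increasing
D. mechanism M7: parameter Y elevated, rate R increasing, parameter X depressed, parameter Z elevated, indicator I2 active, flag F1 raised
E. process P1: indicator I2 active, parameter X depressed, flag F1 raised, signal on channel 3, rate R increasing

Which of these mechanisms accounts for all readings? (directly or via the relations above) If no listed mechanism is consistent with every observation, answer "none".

Checking each candidate against the observations:
(A) mechanism M8 — rate R increasing match; parameter X depressed miss; flag F3 raised miss; parameter Z depressed match; indicator I2 active match; flag F1 raised miss
(B) mechanism M3 — rate R increasing match; parameter X depressed match (by signal on channel 3 → parameter X depressed); flag F3 raised match; parameter Z depressed match; indicator I2 active match (by parameter Y elevated → indicator I2 active); flag F1 raised match (by signal on channel 3 → parameter X depressed → flag F1 raised)
(C) mechanism M5 — does not account for parameter X depressed, indicator I2 active, flag F1 raised
(D) mechanism M7 — fails on flag F3 raised, parameter Z depressed (predicts parameter Z elevated, not parameter Z depressed)
(E) process P1 — rate R increasing match; parameter X depressed match; flag F3 raised miss; parameter Z depressed miss; indicator I2 active match; flag F1 raised match
(B) alone accounts for all the evidence.

B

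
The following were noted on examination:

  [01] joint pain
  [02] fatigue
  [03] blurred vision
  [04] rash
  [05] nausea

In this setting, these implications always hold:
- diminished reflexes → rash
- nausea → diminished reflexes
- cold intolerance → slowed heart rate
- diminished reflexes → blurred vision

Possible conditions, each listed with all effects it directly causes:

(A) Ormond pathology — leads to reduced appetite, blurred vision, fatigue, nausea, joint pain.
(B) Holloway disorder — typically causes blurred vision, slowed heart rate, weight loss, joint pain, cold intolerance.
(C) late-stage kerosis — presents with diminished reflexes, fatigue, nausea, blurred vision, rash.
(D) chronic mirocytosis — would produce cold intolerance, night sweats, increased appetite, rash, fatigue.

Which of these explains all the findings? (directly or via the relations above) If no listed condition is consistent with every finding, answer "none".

Per-candidate check:
(A) Ormond pathology — accounts for every observation (rash via nausea → diminished reflexes → rash)
(B) Holloway disorder — joint pain +; fatigue -; blurred vision +; rash -; nausea -
(C) late-stage kerosis — joint pain -; fatigue +; blurred vision +; rash +; nausea +
(D) chronic mirocytosis — joint pain -; fatigue +; blurred vision -; rash +; nausea -
(A) is the only candidate with no mismatches.

A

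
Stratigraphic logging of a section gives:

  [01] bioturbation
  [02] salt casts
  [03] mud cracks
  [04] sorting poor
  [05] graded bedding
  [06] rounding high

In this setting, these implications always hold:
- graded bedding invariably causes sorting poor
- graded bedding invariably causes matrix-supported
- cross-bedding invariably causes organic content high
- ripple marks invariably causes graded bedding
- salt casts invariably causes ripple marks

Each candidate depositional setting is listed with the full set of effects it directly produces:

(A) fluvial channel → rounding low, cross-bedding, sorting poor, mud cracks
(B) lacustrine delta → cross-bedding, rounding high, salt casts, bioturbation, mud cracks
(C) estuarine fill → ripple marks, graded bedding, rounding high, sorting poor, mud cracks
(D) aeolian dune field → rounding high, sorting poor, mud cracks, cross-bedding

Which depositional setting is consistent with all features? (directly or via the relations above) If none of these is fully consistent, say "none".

B

For each candidate, compare predicted effects to what was observed:
(A) fluvial channel — bioturbation NO; salt casts NO; mud cracks yes; sorting poor yes; graded bedding NO; rounding high NO
(B) lacustrine delta — bioturbation yes; salt casts yes; mud cracks yes; sorting poor yes (by salt casts → ripple marks → graded bedding → sorting poor); graded bedding yes (by salt casts → ripple marks → graded bedding); rounding high yes
(C) estuarine fill — does not account for bioturbation, salt casts
(D) aeolian dune field — does not account for bioturbation, salt casts, graded bedding
(B) is the only candidate with no mismatches.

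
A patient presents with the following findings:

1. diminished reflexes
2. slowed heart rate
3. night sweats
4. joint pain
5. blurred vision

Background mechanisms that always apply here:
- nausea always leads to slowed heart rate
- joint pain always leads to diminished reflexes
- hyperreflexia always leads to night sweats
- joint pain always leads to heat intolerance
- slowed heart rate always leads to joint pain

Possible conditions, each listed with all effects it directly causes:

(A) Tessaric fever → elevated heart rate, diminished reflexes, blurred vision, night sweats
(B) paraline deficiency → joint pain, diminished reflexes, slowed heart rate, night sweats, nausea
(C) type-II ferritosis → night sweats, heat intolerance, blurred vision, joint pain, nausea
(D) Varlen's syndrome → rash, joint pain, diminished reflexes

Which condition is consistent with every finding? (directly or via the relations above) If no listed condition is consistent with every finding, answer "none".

For each candidate, compare predicted effects to what was observed:
(A) Tessaric fever — fails on slowed heart rate, joint pain (predicts elevated heart rate, not slowed heart rate)
(B) paraline deficiency — diminished reflexes +; slowed heart rate +; night sweats +; joint pain +; blurred vision -
(C) type-II ferritosis — accounts for every observation (diminished reflexes via joint pain → diminished reflexes)
(D) Varlen's syndrome — does not account for slowed heart rate, night sweats, blurred vision
Only (C) is consistent with every observation.

C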